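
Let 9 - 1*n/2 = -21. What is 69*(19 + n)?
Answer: 5451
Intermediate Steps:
n = 60 (n = 18 - 2*(-21) = 18 + 42 = 60)
69*(19 + n) = 69*(19 + 60) = 69*79 = 5451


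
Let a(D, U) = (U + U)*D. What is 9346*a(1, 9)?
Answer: 168228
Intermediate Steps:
a(D, U) = 2*D*U (a(D, U) = (2*U)*D = 2*D*U)
9346*a(1, 9) = 9346*(2*1*9) = 9346*18 = 168228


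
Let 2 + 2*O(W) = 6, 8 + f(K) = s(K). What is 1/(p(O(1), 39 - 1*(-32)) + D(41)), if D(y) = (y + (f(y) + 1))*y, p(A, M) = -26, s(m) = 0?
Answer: 1/1368 ≈ 0.00073099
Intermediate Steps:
f(K) = -8 (f(K) = -8 + 0 = -8)
O(W) = 2 (O(W) = -1 + (½)*6 = -1 + 3 = 2)
D(y) = y*(-7 + y) (D(y) = (y + (-8 + 1))*y = (y - 7)*y = (-7 + y)*y = y*(-7 + y))
1/(p(O(1), 39 - 1*(-32)) + D(41)) = 1/(-26 + 41*(-7 + 41)) = 1/(-26 + 41*34) = 1/(-26 + 1394) = 1/1368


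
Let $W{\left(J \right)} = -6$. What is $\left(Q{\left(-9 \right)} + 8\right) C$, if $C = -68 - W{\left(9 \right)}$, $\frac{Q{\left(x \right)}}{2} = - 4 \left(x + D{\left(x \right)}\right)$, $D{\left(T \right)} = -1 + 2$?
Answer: $-4464$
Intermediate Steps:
$D{\left(T \right)} = 1$
$Q{\left(x \right)} = -8 - 8 x$ ($Q{\left(x \right)} = 2 \left(- 4 \left(x + 1\right)\right) = 2 \left(- 4 \left(1 + x\right)\right) = 2 \left(-4 - 4 x\right) = -8 - 8 x$)
$C = -62$ ($C = -68 - -6 = -68 + 6 = -62$)
$\left(Q{\left(-9 \right)} + 8\right) C = \left(\left(-8 - -72\right) + 8\right) \left(-62\right) = \left(\left(-8 + 72\right) + 8\right) \left(-62\right) = \left(64 + 8\right) \left(-62\right) = 72 \left(-62\right) = -4464$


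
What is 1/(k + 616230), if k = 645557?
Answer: 1/1261787 ≈ 7.9253e-7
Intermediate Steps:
1/(k + 616230) = 1/(645557 + 616230) = 1/1261787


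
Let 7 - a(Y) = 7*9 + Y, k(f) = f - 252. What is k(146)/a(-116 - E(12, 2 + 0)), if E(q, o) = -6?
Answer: -53/27 ≈ -1.9630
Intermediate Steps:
k(f) = -252 + f
a(Y) = -56 - Y (a(Y) = 7 - (7*9 + Y) = 7 - (63 + Y) = 7 + (-63 - Y) = -56 - Y)
k(146)/a(-116 - E(12, 2 + 0)) = (-252 + 146)/(-56 - (-116 - 1*(-6))) = -106/(-56 - (-116 + 6)) = -106/(-56 - 1*(-110)) = -106/(-56 + 110) = -106/54 = -106*1/54 = -53/27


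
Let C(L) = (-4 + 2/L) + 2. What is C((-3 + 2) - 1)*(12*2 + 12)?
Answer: -108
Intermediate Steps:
C(L) = -2 + 2/L
C((-3 + 2) - 1)*(12*2 + 12) = (-2 + 2/((-3 + 2) - 1))*(12*2 + 12) = (-2 + 2/(-1 - 1))*(24 + 12) = (-2 + 2/(-2))*36 = (-2 + 2*(-½))*36 = (-2 - 1)*36 = -3*36 = -108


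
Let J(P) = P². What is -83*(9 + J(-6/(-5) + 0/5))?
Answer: -21663/25 ≈ -866.52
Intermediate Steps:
-83*(9 + J(-6/(-5) + 0/5)) = -83*(9 + (-6/(-5) + 0/5)²) = -83*(9 + (-6*(-⅕) + 0*(⅕))²) = -83*(9 + (6/5 + 0)²) = -83*(9 + (6/5)²) = -83*(9 + 36/25) = -83*261/25 = -21663/25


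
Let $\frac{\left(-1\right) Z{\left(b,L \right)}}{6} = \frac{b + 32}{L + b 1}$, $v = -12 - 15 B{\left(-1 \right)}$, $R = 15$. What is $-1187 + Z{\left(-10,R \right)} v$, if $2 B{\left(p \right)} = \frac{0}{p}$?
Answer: $- \frac{4351}{5} \approx -870.2$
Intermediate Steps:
$B{\left(p \right)} = 0$ ($B{\left(p \right)} = \frac{0 \frac{1}{p}}{2} = \frac{1}{2} \cdot 0 = 0$)
$v = -12$ ($v = -12 - 0 = -12 + 0 = -12$)
$Z{\left(b,L \right)} = - \frac{6 \left(32 + b\right)}{L + b}$ ($Z{\left(b,L \right)} = - 6 \frac{b + 32}{L + b 1} = - 6 \frac{32 + b}{L + b} = - \frac{6 \left(32 + b\right)}{L + b}$)
$-1187 + Z{\left(-10,R \right)} v = -1187 + \frac{6 \left(-32 - -10\right)}{15 - 10} \left(-12\right) = -1187 + \frac{6 \left(-32 + 10\right)}{5} \left(-12\right) = -1187 + 6 \cdot \frac{1}{5} \left(-22\right) \left(-12\right) = -1187 - - \frac{1584}{5} = -1187 + \frac{1584}{5} = - \frac{4351}{5}$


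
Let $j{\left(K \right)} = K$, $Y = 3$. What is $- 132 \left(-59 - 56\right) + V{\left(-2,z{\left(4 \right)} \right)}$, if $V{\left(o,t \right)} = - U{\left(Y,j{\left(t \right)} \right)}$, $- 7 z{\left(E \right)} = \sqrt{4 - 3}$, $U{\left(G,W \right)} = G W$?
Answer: $\frac{106263}{7} \approx 15180.0$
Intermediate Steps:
$z{\left(E \right)} = - \frac{1}{7}$ ($z{\left(E \right)} = - \frac{\sqrt{4 - 3}}{7} = - \frac{\sqrt{1}}{7} = \left(- \frac{1}{7}\right) 1 = - \frac{1}{7}$)
$V{\left(o,t \right)} = - 3 t$
$- 132 \left(-59 - 56\right) + V{\left(-2,z{\left(4 \right)} \right)} = - 132 \left(-59 - 56\right) - - \frac{3}{7} = - 132 \left(-59 - 56\right) + \frac{3}{7} = \left(-132\right) \left(-115\right) + \frac{3}{7} = 15180 + \frac{3}{7} = \frac{106263}{7}$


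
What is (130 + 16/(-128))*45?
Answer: 46755/8 ≈ 5844.4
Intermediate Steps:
(130 + 16/(-128))*45 = (130 + 16*(-1/128))*45 = (130 - 1/8)*45 = (1039/8)*45 = 46755/8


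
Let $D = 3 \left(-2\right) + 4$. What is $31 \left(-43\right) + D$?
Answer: $-1335$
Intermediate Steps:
$D = -2$ ($D = -6 + 4 = -2$)
$31 \left(-43\right) + D = 31 \left(-43\right) - 2 = -1333 - 2 = -1335$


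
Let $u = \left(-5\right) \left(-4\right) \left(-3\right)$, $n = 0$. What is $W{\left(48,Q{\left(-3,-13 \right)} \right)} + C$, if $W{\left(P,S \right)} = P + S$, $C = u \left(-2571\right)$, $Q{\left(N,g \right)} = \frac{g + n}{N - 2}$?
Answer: $\frac{771553}{5} \approx 1.5431 \cdot 10^{5}$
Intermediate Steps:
$Q{\left(N,g \right)} = \frac{g}{-2 + N}$ ($Q{\left(N,g \right)} = \frac{g + 0}{N - 2} = \frac{g}{-2 + N}$)
$u = -60$ ($u = 20 \left(-3\right) = -60$)
$C = 154260$ ($C = \left(-60\right) \left(-2571\right) = 154260$)
$W{\left(48,Q{\left(-3,-13 \right)} \right)} + C = \left(48 - \frac{13}{-2 - 3}\right) + 154260 = \left(48 - \frac{13}{-5}\right) + 154260 = \left(48 - - \frac{13}{5}\right) + 154260 = \left(48 + \frac{13}{5}\right) + 154260 = \frac{253}{5} + 154260 = \frac{771553}{5}$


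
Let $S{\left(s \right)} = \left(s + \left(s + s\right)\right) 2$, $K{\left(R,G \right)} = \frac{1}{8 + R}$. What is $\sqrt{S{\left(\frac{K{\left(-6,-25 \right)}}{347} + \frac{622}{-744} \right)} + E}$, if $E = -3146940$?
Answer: $\frac{i \sqrt{1456570407404974}}{21514} \approx 1774.0 i$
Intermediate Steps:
$S{\left(s \right)} = 6 s$ ($S{\left(s \right)} = \left(s + 2 s\right) 2 = 3 s 2 = 6 s$)
$\sqrt{S{\left(\frac{K{\left(-6,-25 \right)}}{347} + \frac{622}{-744} \right)} + E} = \sqrt{6 \left(\frac{1}{\left(8 - 6\right) 347} + \frac{622}{-744}\right) - 3146940} = \sqrt{6 \left(\frac{1}{2} \cdot \frac{1}{347} + 622 \left(- \frac{1}{744}\right)\right) - 3146940} = \sqrt{6 \left(\frac{1}{2} \cdot \frac{1}{347} - \frac{311}{372}\right) - 3146940} = \sqrt{6 \left(\frac{1}{694} - \frac{311}{372}\right) - 3146940} = \sqrt{6 \left(- \frac{107731}{129084}\right) - 3146940} = \sqrt{- \frac{107731}{21514} - 3146940} = \sqrt{- \frac{67703374891}{21514}} = \frac{i \sqrt{1456570407404974}}{21514}$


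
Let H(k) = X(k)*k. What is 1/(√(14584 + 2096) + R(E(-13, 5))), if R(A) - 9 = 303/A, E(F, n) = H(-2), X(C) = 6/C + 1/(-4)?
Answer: -3133/765397 + 338*√4170/2296191 ≈ 0.0054122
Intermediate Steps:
X(C) = -¼ + 6/C (X(C) = 6/C + 1*(-¼) = 6/C - ¼ = -¼ + 6/C)
H(k) = 6 - k/4 (H(k) = ((24 - k)/(4*k))*k = 6 - k/4)
E(F, n) = 13/2 (E(F, n) = 6 - ¼*(-2) = 6 + ½ = 13/2)
R(A) = 9 + 303/A
1/(√(14584 + 2096) + R(E(-13, 5))) = 1/(√(14584 + 2096) + (9 + 303/(13/2))) = 1/(√16680 + (9 + 303*(2/13))) = 1/(2*√4170 + (9 + 606/13)) = 1/(2*√4170 + 723/13) = 1/(723/13 + 2*√4170)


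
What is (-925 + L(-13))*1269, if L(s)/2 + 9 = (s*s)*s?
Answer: -6772653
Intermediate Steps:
L(s) = -18 + 2*s³ (L(s) = -18 + 2*((s*s)*s) = -18 + 2*(s²*s) = -18 + 2*s³)
(-925 + L(-13))*1269 = (-925 + (-18 + 2*(-13)³))*1269 = (-925 + (-18 + 2*(-2197)))*1269 = (-925 + (-18 - 4394))*1269 = (-925 - 4412)*1269 = -5337*1269 = -6772653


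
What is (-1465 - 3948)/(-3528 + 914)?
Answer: 5413/2614 ≈ 2.0708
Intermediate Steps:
(-1465 - 3948)/(-3528 + 914) = -5413/(-2614) = -5413*(-1/2614) = 5413/2614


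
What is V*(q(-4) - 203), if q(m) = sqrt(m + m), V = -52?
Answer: 10556 - 104*I*sqrt(2) ≈ 10556.0 - 147.08*I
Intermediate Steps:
q(m) = sqrt(2)*sqrt(m) (q(m) = sqrt(2*m) = sqrt(2)*sqrt(m))
V*(q(-4) - 203) = -52*(sqrt(2)*sqrt(-4) - 203) = -52*(sqrt(2)*(2*I) - 203) = -52*(2*I*sqrt(2) - 203) = -52*(-203 + 2*I*sqrt(2)) = 10556 - 104*I*sqrt(2)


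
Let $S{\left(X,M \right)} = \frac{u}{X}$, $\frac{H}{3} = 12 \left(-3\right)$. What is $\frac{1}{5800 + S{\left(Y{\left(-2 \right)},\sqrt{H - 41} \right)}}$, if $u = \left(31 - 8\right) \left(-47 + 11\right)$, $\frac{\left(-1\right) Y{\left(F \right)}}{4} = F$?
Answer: $\frac{2}{11393} \approx 0.00017555$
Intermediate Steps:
$Y{\left(F \right)} = - 4 F$
$u = -828$ ($u = 23 \left(-36\right) = -828$)
$H = -108$ ($H = 3 \cdot 12 \left(-3\right) = 3 \left(-36\right) = -108$)
$S{\left(X,M \right)} = - \frac{828}{X}$
$\frac{1}{5800 + S{\left(Y{\left(-2 \right)},\sqrt{H - 41} \right)}} = \frac{1}{5800 - \frac{828}{\left(-4\right) \left(-2\right)}} = \frac{1}{5800 - \frac{828}{8}} = \frac{1}{5800 - \frac{207}{2}} = \frac{1}{\frac{11393}{2}} = \frac{2}{11393}$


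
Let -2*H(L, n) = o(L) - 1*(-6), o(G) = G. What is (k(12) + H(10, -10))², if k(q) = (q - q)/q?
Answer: 64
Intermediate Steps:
H(L, n) = -3 - L/2 (H(L, n) = -(L - 1*(-6))/2 = -(L + 6)/2 = -(6 + L)/2 = -3 - L/2)
k(q) = 0 (k(q) = 0/q = 0)
(k(12) + H(10, -10))² = (0 + (-3 - ½*10))² = (0 + (-3 - 5))² = (0 - 8)² = (-8)² = 64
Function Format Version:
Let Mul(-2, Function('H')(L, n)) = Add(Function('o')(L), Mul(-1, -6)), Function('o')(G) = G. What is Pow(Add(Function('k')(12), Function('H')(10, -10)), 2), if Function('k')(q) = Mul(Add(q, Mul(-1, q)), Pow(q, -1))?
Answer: 64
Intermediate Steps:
Function('H')(L, n) = Add(-3, Mul(Rational(-1, 2), L)) (Function('H')(L, n) = Mul(Rational(-1, 2), Add(L, Mul(-1, -6))) = Mul(Rational(-1, 2), Add(L, 6)) = Mul(Rational(-1, 2), Add(6, L)) = Add(-3, Mul(Rational(-1, 2), L)))
Function('k')(q) = 0 (Function('k')(q) = Mul(0, Pow(q, -1)) = 0)
Pow(Add(Function('k')(12), Function('H')(10, -10)), 2) = Pow(Add(0, Add(-3, Mul(Rational(-1, 2), 10))), 2) = Pow(Add(0, Add(-3, -5)), 2) = Pow(Add(0, -8), 2) = Pow(-8, 2) = 64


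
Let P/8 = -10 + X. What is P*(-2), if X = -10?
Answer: 320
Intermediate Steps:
P = -160 (P = 8*(-10 - 10) = 8*(-20) = -160)
P*(-2) = -160*(-2) = 320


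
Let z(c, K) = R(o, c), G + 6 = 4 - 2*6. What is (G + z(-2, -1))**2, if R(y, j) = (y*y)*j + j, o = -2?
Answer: 576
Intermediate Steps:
G = -14 (G = -6 + (4 - 2*6) = -6 + (4 - 12) = -6 - 8 = -14)
R(y, j) = j + j*y**2 (R(y, j) = y**2*j + j = j*y**2 + j = j + j*y**2)
z(c, K) = 5*c (z(c, K) = c*(1 + (-2)**2) = c*(1 + 4) = c*5 = 5*c)
(G + z(-2, -1))**2 = (-14 + 5*(-2))**2 = (-14 - 10)**2 = (-24)**2 = 576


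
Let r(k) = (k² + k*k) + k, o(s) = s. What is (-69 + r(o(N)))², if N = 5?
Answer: 196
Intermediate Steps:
r(k) = k + 2*k² (r(k) = (k² + k²) + k = 2*k² + k = k + 2*k²)
(-69 + r(o(N)))² = (-69 + 5*(1 + 2*5))² = (-69 + 5*(1 + 10))² = (-69 + 5*11)² = (-69 + 55)² = (-14)² = 196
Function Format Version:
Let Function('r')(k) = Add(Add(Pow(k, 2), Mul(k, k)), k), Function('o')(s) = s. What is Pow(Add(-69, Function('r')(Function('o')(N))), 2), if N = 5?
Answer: 196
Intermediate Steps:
Function('r')(k) = Add(k, Mul(2, Pow(k, 2))) (Function('r')(k) = Add(Add(Pow(k, 2), Pow(k, 2)), k) = Add(Mul(2, Pow(k, 2)), k) = Add(k, Mul(2, Pow(k, 2))))
Pow(Add(-69, Function('r')(Function('o')(N))), 2) = Pow(Add(-69, Mul(5, Add(1, Mul(2, 5)))), 2) = Pow(Add(-69, Mul(5, Add(1, 10))), 2) = Pow(Add(-69, Mul(5, 11)), 2) = Pow(Add(-69, 55), 2) = Pow(-14, 2) = 196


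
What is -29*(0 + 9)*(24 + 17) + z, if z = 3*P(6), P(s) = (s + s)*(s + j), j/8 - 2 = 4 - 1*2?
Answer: -9333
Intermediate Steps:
j = 32 (j = 16 + 8*(4 - 1*2) = 16 + 8*(4 - 2) = 16 + 8*2 = 16 + 16 = 32)
P(s) = 2*s*(32 + s) (P(s) = (s + s)*(s + 32) = (2*s)*(32 + s) = 2*s*(32 + s))
z = 1368 (z = 3*(2*6*(32 + 6)) = 3*(2*6*38) = 3*456 = 1368)
-29*(0 + 9)*(24 + 17) + z = -29*(0 + 9)*(24 + 17) + 1368 = -261*41 + 1368 = -29*369 + 1368 = -10701 + 1368 = -9333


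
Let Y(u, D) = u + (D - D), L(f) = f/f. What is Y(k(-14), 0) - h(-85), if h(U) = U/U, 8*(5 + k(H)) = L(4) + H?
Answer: -61/8 ≈ -7.6250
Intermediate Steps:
L(f) = 1
k(H) = -39/8 + H/8 (k(H) = -5 + (1 + H)/8 = -5 + (⅛ + H/8) = -39/8 + H/8)
h(U) = 1
Y(u, D) = u (Y(u, D) = u + 0 = u)
Y(k(-14), 0) - h(-85) = (-39/8 + (⅛)*(-14)) - 1*1 = (-39/8 - 7/4) - 1 = -53/8 - 1 = -61/8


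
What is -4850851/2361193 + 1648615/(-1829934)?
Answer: -12769435371529/4320827351262 ≈ -2.9553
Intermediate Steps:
-4850851/2361193 + 1648615/(-1829934) = -4850851*1/2361193 + 1648615*(-1/1829934) = -4850851/2361193 - 1648615/1829934 = -12769435371529/4320827351262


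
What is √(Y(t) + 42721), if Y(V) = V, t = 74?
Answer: 3*√4755 ≈ 206.87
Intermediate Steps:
√(Y(t) + 42721) = √(74 + 42721) = √42795 = 3*√4755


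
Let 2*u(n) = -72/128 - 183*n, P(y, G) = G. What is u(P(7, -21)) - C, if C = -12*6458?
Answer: 2541351/32 ≈ 79417.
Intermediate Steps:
C = -77496
u(n) = -9/32 - 183*n/2 (u(n) = (-72/128 - 183*n)/2 = (-72*1/128 - 183*n)/2 = (-9/16 - 183*n)/2 = -9/32 - 183*n/2)
u(P(7, -21)) - C = (-9/32 - 183/2*(-21)) - 1*(-77496) = (-9/32 + 3843/2) + 77496 = 61479/32 + 77496 = 2541351/32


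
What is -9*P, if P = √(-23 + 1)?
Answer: -9*I*√22 ≈ -42.214*I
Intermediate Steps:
P = I*√22 (P = √(-22) = I*√22 ≈ 4.6904*I)
-9*P = -9*I*√22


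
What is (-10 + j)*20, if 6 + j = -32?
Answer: -960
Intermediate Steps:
j = -38 (j = -6 - 32 = -38)
(-10 + j)*20 = (-10 - 38)*20 = -48*20 = -960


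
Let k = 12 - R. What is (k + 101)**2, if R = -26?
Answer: 19321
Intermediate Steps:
k = 38 (k = 12 - 1*(-26) = 12 + 26 = 38)
(k + 101)**2 = (38 + 101)**2 = 139**2 = 19321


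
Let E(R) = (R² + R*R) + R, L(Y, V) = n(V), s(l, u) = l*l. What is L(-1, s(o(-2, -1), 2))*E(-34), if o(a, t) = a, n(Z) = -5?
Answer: -11390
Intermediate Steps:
s(l, u) = l²
L(Y, V) = -5
E(R) = R + 2*R² (E(R) = (R² + R²) + R = 2*R² + R = R + 2*R²)
L(-1, s(o(-2, -1), 2))*E(-34) = -(-170)*(1 + 2*(-34)) = -(-170)*(1 - 68) = -(-170)*(-67) = -5*2278 = -11390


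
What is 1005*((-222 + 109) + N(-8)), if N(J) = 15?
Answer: -98490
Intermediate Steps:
1005*((-222 + 109) + N(-8)) = 1005*((-222 + 109) + 15) = 1005*(-113 + 15) = 1005*(-98) = -98490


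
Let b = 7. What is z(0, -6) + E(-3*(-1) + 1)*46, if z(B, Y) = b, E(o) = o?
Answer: 191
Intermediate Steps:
z(B, Y) = 7
z(0, -6) + E(-3*(-1) + 1)*46 = 7 + (-3*(-1) + 1)*46 = 7 + (3 + 1)*46 = 7 + 4*46 = 7 + 184 = 191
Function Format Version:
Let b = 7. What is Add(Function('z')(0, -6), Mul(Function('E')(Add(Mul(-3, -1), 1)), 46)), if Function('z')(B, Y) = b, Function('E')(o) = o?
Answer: 191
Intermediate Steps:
Function('z')(B, Y) = 7
Add(Function('z')(0, -6), Mul(Function('E')(Add(Mul(-3, -1), 1)), 46)) = Add(7, Mul(Add(Mul(-3, -1), 1), 46)) = Add(7, Mul(Add(3, 1), 46)) = Add(7, Mul(4, 46)) = Add(7, 184) = 191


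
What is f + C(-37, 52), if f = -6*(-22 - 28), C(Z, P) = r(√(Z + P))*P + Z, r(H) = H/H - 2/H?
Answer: 315 - 104*√15/15 ≈ 288.15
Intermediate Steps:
r(H) = 1 - 2/H
C(Z, P) = Z + P*(-2 + √(P + Z))/√(P + Z) (C(Z, P) = ((-2 + √(Z + P))/(√(Z + P)))*P + Z = ((-2 + √(P + Z))/(√(P + Z)))*P + Z = ((-2 + √(P + Z))/√(P + Z))*P + Z = P*(-2 + √(P + Z))/√(P + Z) + Z = Z + P*(-2 + √(P + Z))/√(P + Z))
f = 300 (f = -6*(-50) = 300)
f + C(-37, 52) = 300 + (52 - 37 - 2*52/√(52 - 37)) = 300 + (52 - 37 - 2*52/√15) = 300 + (52 - 37 - 2*52*√15/15) = 300 + (52 - 37 - 104*√15/15) = 300 + (15 - 104*√15/15) = 315 - 104*√15/15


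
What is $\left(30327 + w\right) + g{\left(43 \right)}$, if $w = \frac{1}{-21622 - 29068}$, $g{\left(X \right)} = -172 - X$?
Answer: $\frac{1526377279}{50690} \approx 30112.0$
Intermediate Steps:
$w = - \frac{1}{50690}$ ($w = \frac{1}{-50690} = - \frac{1}{50690} \approx -1.9728 \cdot 10^{-5}$)
$\left(30327 + w\right) + g{\left(43 \right)} = \left(30327 - \frac{1}{50690}\right) - 215 = \frac{1537275629}{50690} - 215 = \frac{1526377279}{50690}$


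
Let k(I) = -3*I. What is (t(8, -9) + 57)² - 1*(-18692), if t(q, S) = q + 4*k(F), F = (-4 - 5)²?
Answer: 841341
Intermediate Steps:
F = 81 (F = (-9)² = 81)
t(q, S) = -972 + q (t(q, S) = q + 4*(-3*81) = q + 4*(-243) = q - 972 = -972 + q)
(t(8, -9) + 57)² - 1*(-18692) = ((-972 + 8) + 57)² - 1*(-18692) = (-964 + 57)² + 18692 = (-907)² + 18692 = 822649 + 18692 = 841341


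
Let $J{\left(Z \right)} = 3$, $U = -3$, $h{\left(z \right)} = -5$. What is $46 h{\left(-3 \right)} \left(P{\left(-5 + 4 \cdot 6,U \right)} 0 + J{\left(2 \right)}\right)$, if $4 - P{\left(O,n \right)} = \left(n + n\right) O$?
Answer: $-690$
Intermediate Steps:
$P{\left(O,n \right)} = 4 - 2 O n$ ($P{\left(O,n \right)} = 4 - \left(n + n\right) O = 4 - 2 n O = 4 - 2 O n$)
$46 h{\left(-3 \right)} \left(P{\left(-5 + 4 \cdot 6,U \right)} 0 + J{\left(2 \right)}\right) = 46 \left(-5\right) \left(\left(4 - 2 \left(-5 + 4 \cdot 6\right) \left(-3\right)\right) 0 + 3\right) = - 230 \left(\left(4 - 2 \left(-5 + 24\right) \left(-3\right)\right) 0 + 3\right) = - 230 \left(\left(4 - 38 \left(-3\right)\right) 0 + 3\right) = - 230 \left(\left(4 + 114\right) 0 + 3\right) = - 230 \left(118 \cdot 0 + 3\right) = - 230 \left(0 + 3\right) = \left(-230\right) 3 = -690$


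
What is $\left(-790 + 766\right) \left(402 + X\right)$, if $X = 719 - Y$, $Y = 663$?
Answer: $-10992$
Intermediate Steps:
$X = 56$ ($X = 719 - 663 = 56$)
$\left(-790 + 766\right) \left(402 + X\right) = \left(-790 + 766\right) \left(402 + 56\right) = \left(-24\right) 458 = -10992$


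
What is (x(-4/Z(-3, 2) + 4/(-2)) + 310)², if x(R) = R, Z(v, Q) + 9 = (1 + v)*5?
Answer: 34292736/361 ≈ 94994.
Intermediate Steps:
Z(v, Q) = -4 + 5*v (Z(v, Q) = -9 + (1 + v)*5 = -9 + (5 + 5*v) = -4 + 5*v)
(x(-4/Z(-3, 2) + 4/(-2)) + 310)² = ((-4/(-4 + 5*(-3)) + 4/(-2)) + 310)² = ((-4/(-4 - 15) + 4*(-½)) + 310)² = ((-4/(-19) - 2) + 310)² = ((-4*(-1/19) - 2) + 310)² = ((4/19 - 2) + 310)² = (-34/19 + 310)² = (5856/19)² = 34292736/361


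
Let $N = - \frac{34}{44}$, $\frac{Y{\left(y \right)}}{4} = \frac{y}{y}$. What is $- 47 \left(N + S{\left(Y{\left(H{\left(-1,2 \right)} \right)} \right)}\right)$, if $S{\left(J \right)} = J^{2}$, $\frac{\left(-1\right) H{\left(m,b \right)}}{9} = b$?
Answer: $- \frac{15745}{22} \approx -715.68$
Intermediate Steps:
$H{\left(m,b \right)} = - 9 b$
$Y{\left(y \right)} = 4$ ($Y{\left(y \right)} = 4 \frac{y}{y} = 4 \cdot 1 = 4$)
$N = - \frac{17}{22}$ ($N = - \frac{34}{44} = \left(-1\right) \frac{17}{22} = - \frac{17}{22} \approx -0.77273$)
$- 47 \left(N + S{\left(Y{\left(H{\left(-1,2 \right)} \right)} \right)}\right) = - 47 \left(- \frac{17}{22} + 4^{2}\right) = - 47 \left(- \frac{17}{22} + 16\right) = \left(-47\right) \frac{335}{22} = - \frac{15745}{22}$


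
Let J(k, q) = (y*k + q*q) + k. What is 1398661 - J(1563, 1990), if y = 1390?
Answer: -4735572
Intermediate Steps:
J(k, q) = q² + 1391*k (J(k, q) = (1390*k + q*q) + k = (1390*k + q²) + k = (q² + 1390*k) + k = q² + 1391*k)
1398661 - J(1563, 1990) = 1398661 - (1990² + 1391*1563) = 1398661 - (3960100 + 2174133) = 1398661 - 1*6134233 = 1398661 - 6134233 = -4735572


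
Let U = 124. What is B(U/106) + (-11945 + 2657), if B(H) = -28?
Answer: -9316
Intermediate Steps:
B(U/106) + (-11945 + 2657) = -28 + (-11945 + 2657) = -28 - 9288 = -9316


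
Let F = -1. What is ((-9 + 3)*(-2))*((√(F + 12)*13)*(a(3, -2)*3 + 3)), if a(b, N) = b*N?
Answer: -2340*√11 ≈ -7760.9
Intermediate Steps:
a(b, N) = N*b
((-9 + 3)*(-2))*((√(F + 12)*13)*(a(3, -2)*3 + 3)) = ((-9 + 3)*(-2))*((√(-1 + 12)*13)*(-2*3*3 + 3)) = (-6*(-2))*((√11*13)*(-6*3 + 3)) = 12*((13*√11)*(-18 + 3)) = 12*((13*√11)*(-15)) = 12*(-195*√11) = -2340*√11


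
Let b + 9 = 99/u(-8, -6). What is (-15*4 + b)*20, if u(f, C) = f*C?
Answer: -5355/4 ≈ -1338.8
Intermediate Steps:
u(f, C) = C*f
b = -111/16 (b = -9 + 99/((-6*(-8))) = -9 + 99/48 = -9 + 99*(1/48) = -9 + 33/16 = -111/16 ≈ -6.9375)
(-15*4 + b)*20 = (-15*4 - 111/16)*20 = (-60 - 111/16)*20 = -1071/16*20 = -5355/4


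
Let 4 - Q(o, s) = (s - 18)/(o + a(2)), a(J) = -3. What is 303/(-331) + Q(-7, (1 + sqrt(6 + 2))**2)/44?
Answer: -123059/145640 + sqrt(2)/110 ≈ -0.83210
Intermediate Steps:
Q(o, s) = 4 - (-18 + s)/(-3 + o) (Q(o, s) = 4 - (s - 18)/(o - 3) = 4 - (-18 + s)/(-3 + o))
303/(-331) + Q(-7, (1 + sqrt(6 + 2))**2)/44 = 303/(-331) + ((6 - (1 + sqrt(6 + 2))**2 + 4*(-7))/(-3 - 7))/44 = 303*(-1/331) + ((6 - (1 + sqrt(8))**2 - 28)/(-10))*(1/44) = -303/331 - (6 - (1 + 2*sqrt(2))**2 - 28)/10*(1/44) = -303/331 - (-22 - (1 + 2*sqrt(2))**2)/10*(1/44) = -303/331 + (11/5 + (1 + 2*sqrt(2))**2/10)*(1/44) = -303/331 + (1/20 + (1 + 2*sqrt(2))**2/440) = -5729/6620 + (1 + 2*sqrt(2))**2/440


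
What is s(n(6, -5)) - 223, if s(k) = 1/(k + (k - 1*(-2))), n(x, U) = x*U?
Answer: -12935/58 ≈ -223.02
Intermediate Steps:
n(x, U) = U*x
s(k) = 1/(2 + 2*k) (s(k) = 1/(k + (k + 2)) = 1/(k + (2 + k)) = 1/(2 + 2*k))
s(n(6, -5)) - 223 = 1/(2*(1 - 5*6)) - 223 = 1/(2*(1 - 30)) - 223 = (½)/(-29) - 223 = (½)*(-1/29) - 223 = -1/58 - 223 = -12935/58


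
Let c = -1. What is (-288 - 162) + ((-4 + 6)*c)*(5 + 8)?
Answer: -476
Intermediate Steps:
(-288 - 162) + ((-4 + 6)*c)*(5 + 8) = (-288 - 162) + ((-4 + 6)*(-1))*(5 + 8) = -450 + (2*(-1))*13 = -450 - 2*13 = -450 - 26 = -476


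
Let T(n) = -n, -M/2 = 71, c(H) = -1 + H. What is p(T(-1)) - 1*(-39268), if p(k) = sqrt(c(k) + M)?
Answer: 39268 + I*sqrt(142) ≈ 39268.0 + 11.916*I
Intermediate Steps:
M = -142 (M = -2*71 = -142)
p(k) = sqrt(-143 + k) (p(k) = sqrt((-1 + k) - 142) = sqrt(-143 + k))
p(T(-1)) - 1*(-39268) = sqrt(-143 - 1*(-1)) - 1*(-39268) = sqrt(-143 + 1) + 39268 = sqrt(-142) + 39268 = I*sqrt(142) + 39268 = 39268 + I*sqrt(142)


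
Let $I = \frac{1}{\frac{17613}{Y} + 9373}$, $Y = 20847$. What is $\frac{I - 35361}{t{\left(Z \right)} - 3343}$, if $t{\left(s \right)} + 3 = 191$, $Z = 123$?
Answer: $\frac{2303374797179}{205513065440} \approx 11.208$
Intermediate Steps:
$t{\left(s \right)} = 188$ ($t{\left(s \right)} = -3 + 191 = 188$)
$I = \frac{6949}{65138848}$ ($I = \frac{1}{\frac{17613}{20847} + 9373} = \frac{1}{17613 \cdot \frac{1}{20847} + 9373} = \frac{1}{\frac{5871}{6949} + 9373} = \frac{1}{\frac{65138848}{6949}} = \frac{6949}{65138848} \approx 0.00010668$)
$\frac{I - 35361}{t{\left(Z \right)} - 3343} = \frac{\frac{6949}{65138848} - 35361}{188 - 3343} = - \frac{2303374797179}{65138848 \left(-3155\right)} = \left(- \frac{2303374797179}{65138848}\right) \left(- \frac{1}{3155}\right) = \frac{2303374797179}{205513065440}$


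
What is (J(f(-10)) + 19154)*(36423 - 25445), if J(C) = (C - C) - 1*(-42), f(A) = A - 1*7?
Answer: 210733688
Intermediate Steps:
f(A) = -7 + A (f(A) = A - 7 = -7 + A)
J(C) = 42 (J(C) = 0 + 42 = 42)
(J(f(-10)) + 19154)*(36423 - 25445) = (42 + 19154)*(36423 - 25445) = 19196*10978 = 210733688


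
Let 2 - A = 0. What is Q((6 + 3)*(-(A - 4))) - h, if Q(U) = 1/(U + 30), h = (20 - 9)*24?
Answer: -12671/48 ≈ -263.98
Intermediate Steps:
A = 2 (A = 2 - 1*0 = 2 + 0 = 2)
h = 264 (h = 11*24 = 264)
Q(U) = 1/(30 + U)
Q((6 + 3)*(-(A - 4))) - h = 1/(30 + (6 + 3)*(-(2 - 4))) - 1*264 = 1/(30 + 9*(-1*(-2))) - 264 = 1/(30 + 9*2) - 264 = 1/(30 + 18) - 264 = 1/48 - 264 = -12671/48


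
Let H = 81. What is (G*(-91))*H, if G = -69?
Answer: 508599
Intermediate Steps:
(G*(-91))*H = -69*(-91)*81 = 6279*81 = 508599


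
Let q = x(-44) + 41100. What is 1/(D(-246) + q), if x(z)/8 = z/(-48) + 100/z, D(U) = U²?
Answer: 33/3352970 ≈ 9.8420e-6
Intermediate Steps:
x(z) = 800/z - z/6 (x(z) = 8*(z/(-48) + 100/z) = 8*(z*(-1/48) + 100/z) = 8*(-z/48 + 100/z) = 8*(100/z - z/48) = 800/z - z/6)
q = 1355942/33 (q = (800/(-44) - ⅙*(-44)) + 41100 = (800*(-1/44) + 22/3) + 41100 = (-200/11 + 22/3) + 41100 = -358/33 + 41100 = 1355942/33 ≈ 41089.)
1/(D(-246) + q) = 1/((-246)² + 1355942/33) = 1/(60516 + 1355942/33) = 1/(3352970/33) = 33/3352970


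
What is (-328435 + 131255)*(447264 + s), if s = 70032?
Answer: -102000425280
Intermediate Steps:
(-328435 + 131255)*(447264 + s) = (-328435 + 131255)*(447264 + 70032) = -197180*517296 = -102000425280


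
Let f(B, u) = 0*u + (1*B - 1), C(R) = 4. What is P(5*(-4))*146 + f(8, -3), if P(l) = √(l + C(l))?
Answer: 7 + 584*I ≈ 7.0 + 584.0*I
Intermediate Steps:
f(B, u) = -1 + B (f(B, u) = 0 + (B - 1) = 0 + (-1 + B) = -1 + B)
P(l) = √(4 + l) (P(l) = √(l + 4) = √(4 + l))
P(5*(-4))*146 + f(8, -3) = √(4 + 5*(-4))*146 + (-1 + 8) = √(4 - 20)*146 + 7 = √(-16)*146 + 7 = (4*I)*146 + 7 = 584*I + 7 = 7 + 584*I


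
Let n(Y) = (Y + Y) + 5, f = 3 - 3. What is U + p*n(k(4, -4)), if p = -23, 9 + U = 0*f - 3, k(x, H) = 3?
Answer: -265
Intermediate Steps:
f = 0
n(Y) = 5 + 2*Y (n(Y) = 2*Y + 5 = 5 + 2*Y)
U = -12 (U = -9 + (0*0 - 3) = -9 + (0 - 3) = -9 - 3 = -12)
U + p*n(k(4, -4)) = -12 - 23*(5 + 2*3) = -12 - 23*(5 + 6) = -12 - 23*11 = -12 - 253 = -265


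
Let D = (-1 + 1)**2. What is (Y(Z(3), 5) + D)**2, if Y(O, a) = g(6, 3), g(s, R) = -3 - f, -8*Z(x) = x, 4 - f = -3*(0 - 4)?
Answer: 25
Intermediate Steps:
f = -8 (f = 4 - (-3)*(0 - 4) = 4 - (-3)*(-4) = 4 - 1*12 = 4 - 12 = -8)
Z(x) = -x/8
g(s, R) = 5 (g(s, R) = -3 - 1*(-8) = -3 + 8 = 5)
Y(O, a) = 5
D = 0 (D = 0**2 = 0)
(Y(Z(3), 5) + D)**2 = (5 + 0)**2 = 5**2 = 25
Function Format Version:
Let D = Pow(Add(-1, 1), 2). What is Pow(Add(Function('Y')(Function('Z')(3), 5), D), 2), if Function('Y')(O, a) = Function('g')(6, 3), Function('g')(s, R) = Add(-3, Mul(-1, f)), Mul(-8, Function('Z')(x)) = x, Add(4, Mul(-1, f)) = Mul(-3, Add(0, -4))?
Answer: 25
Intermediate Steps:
f = -8 (f = Add(4, Mul(-1, Mul(-3, Add(0, -4)))) = Add(4, Mul(-1, Mul(-3, -4))) = Add(4, Mul(-1, 12)) = Add(4, -12) = -8)
Function('Z')(x) = Mul(Rational(-1, 8), x)
Function('g')(s, R) = 5 (Function('g')(s, R) = Add(-3, Mul(-1, -8)) = Add(-3, 8) = 5)
Function('Y')(O, a) = 5
D = 0 (D = Pow(0, 2) = 0)
Pow(Add(Function('Y')(Function('Z')(3), 5), D), 2) = Pow(Add(5, 0), 2) = Pow(5, 2) = 25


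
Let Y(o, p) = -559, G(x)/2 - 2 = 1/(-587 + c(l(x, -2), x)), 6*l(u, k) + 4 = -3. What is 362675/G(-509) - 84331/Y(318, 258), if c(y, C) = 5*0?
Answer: 9169498177/100878 ≈ 90897.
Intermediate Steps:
l(u, k) = -7/6 (l(u, k) = -⅔ + (⅙)*(-3) = -⅔ - ½ = -7/6)
c(y, C) = 0
G(x) = 2346/587 (G(x) = 4 + 2/(-587 + 0) = 4 + 2/(-587) = 4 + 2*(-1/587) = 4 - 2/587 = 2346/587)
362675/G(-509) - 84331/Y(318, 258) = 362675/(2346/587) - 84331/(-559) = 362675*(587/2346) - 84331*(-1/559) = 212890225/2346 + 6487/43 = 9169498177/100878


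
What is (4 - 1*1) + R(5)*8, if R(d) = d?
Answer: 43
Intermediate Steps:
(4 - 1*1) + R(5)*8 = (4 - 1*1) + 5*8 = (4 - 1) + 40 = 3 + 40 = 43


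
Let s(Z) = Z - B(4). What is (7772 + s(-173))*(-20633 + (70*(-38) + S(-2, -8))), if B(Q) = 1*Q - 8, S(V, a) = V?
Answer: -177111885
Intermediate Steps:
B(Q) = -8 + Q (B(Q) = Q - 8 = -8 + Q)
s(Z) = 4 + Z (s(Z) = Z - (-8 + 4) = Z - 1*(-4) = Z + 4 = 4 + Z)
(7772 + s(-173))*(-20633 + (70*(-38) + S(-2, -8))) = (7772 + (4 - 173))*(-20633 + (70*(-38) - 2)) = (7772 - 169)*(-20633 + (-2660 - 2)) = 7603*(-20633 - 2662) = 7603*(-23295) = -177111885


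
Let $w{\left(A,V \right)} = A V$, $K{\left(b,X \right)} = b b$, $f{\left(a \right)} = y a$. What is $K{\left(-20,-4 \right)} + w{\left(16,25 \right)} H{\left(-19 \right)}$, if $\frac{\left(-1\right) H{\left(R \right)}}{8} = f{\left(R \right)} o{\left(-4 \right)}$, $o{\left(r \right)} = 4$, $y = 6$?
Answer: $1459600$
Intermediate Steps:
$f{\left(a \right)} = 6 a$
$H{\left(R \right)} = - 192 R$ ($H{\left(R \right)} = - 8 \cdot 6 R 4 = - 8 \cdot 24 R = - 192 R$)
$K{\left(b,X \right)} = b^{2}$
$K{\left(-20,-4 \right)} + w{\left(16,25 \right)} H{\left(-19 \right)} = \left(-20\right)^{2} + 16 \cdot 25 \left(\left(-192\right) \left(-19\right)\right) = 400 + 400 \cdot 3648 = 400 + 1459200 = 1459600$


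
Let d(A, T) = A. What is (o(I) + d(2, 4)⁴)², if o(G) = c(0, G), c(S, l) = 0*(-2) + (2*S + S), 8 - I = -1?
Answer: 256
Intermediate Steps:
I = 9 (I = 8 - 1*(-1) = 8 + 1 = 9)
c(S, l) = 3*S (c(S, l) = 0 + 3*S = 3*S)
o(G) = 0 (o(G) = 3*0 = 0)
(o(I) + d(2, 4)⁴)² = (0 + 2⁴)² = (0 + 16)² = 16² = 256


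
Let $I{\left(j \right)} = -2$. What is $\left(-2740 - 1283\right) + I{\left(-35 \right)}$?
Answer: $-4025$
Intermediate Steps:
$\left(-2740 - 1283\right) + I{\left(-35 \right)} = \left(-2740 - 1283\right) - 2 = -4023 - 2 = -4025$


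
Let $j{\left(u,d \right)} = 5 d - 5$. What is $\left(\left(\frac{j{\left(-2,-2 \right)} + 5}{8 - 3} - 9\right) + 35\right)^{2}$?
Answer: $576$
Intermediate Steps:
$j{\left(u,d \right)} = -5 + 5 d$
$\left(\left(\frac{j{\left(-2,-2 \right)} + 5}{8 - 3} - 9\right) + 35\right)^{2} = \left(\left(\frac{\left(-5 + 5 \left(-2\right)\right) + 5}{8 - 3} - 9\right) + 35\right)^{2} = \left(\left(\frac{\left(-5 - 10\right) + 5}{5} - 9\right) + 35\right)^{2} = \left(\left(\left(-15 + 5\right) \frac{1}{5} - 9\right) + 35\right)^{2} = \left(\left(\left(-10\right) \frac{1}{5} - 9\right) + 35\right)^{2} = \left(\left(-2 - 9\right) + 35\right)^{2} = \left(-11 + 35\right)^{2} = 24^{2} = 576$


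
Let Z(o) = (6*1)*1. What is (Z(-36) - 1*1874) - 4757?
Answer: -6625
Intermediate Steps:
Z(o) = 6 (Z(o) = 6*1 = 6)
(Z(-36) - 1*1874) - 4757 = (6 - 1*1874) - 4757 = (6 - 1874) - 4757 = -1868 - 4757 = -6625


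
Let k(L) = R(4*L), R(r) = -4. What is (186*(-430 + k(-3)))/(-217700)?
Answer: 2883/7775 ≈ 0.37080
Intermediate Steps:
k(L) = -4
(186*(-430 + k(-3)))/(-217700) = (186*(-430 - 4))/(-217700) = (186*(-434))*(-1/217700) = -80724*(-1/217700) = 2883/7775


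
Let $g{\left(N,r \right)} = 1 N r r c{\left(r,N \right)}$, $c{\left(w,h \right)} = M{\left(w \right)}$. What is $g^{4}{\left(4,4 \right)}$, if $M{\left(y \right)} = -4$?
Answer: $4294967296$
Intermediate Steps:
$c{\left(w,h \right)} = -4$
$g{\left(N,r \right)} = - 4 N r^{2}$ ($g{\left(N,r \right)} = 1 N r r \left(-4\right) = N r r \left(-4\right) = N r^{2} \left(-4\right) = - 4 N r^{2}$)
$g^{4}{\left(4,4 \right)} = \left(\left(-4\right) 4 \cdot 4^{2}\right)^{4} = \left(\left(-4\right) 4 \cdot 16\right)^{4} = \left(-256\right)^{4} = 4294967296$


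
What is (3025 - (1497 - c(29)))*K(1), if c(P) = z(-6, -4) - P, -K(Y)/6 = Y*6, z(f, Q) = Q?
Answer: -53820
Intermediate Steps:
K(Y) = -36*Y (K(Y) = -6*Y*6 = -36*Y)
c(P) = -4 - P
(3025 - (1497 - c(29)))*K(1) = (3025 - (1497 - (-4 - 1*29)))*(-36*1) = (3025 - (1497 - (-4 - 29)))*(-36) = (3025 - (1497 - 1*(-33)))*(-36) = (3025 - (1497 + 33))*(-36) = (3025 - 1*1530)*(-36) = (3025 - 1530)*(-36) = 1495*(-36) = -53820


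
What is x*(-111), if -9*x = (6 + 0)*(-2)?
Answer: -148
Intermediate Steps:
x = 4/3 (x = -(6 + 0)*(-2)/9 = -2*(-2)/3 = -1/9*(-12) = 4/3 ≈ 1.3333)
x*(-111) = (4/3)*(-111) = -148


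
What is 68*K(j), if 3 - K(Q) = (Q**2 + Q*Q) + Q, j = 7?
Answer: -6936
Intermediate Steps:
K(Q) = 3 - Q - 2*Q**2 (K(Q) = 3 - ((Q**2 + Q*Q) + Q) = 3 - ((Q**2 + Q**2) + Q) = 3 - (2*Q**2 + Q) = 3 - (Q + 2*Q**2) = 3 + (-Q - 2*Q**2) = 3 - Q - 2*Q**2)
68*K(j) = 68*(3 - 1*7 - 2*7**2) = 68*(3 - 7 - 2*49) = 68*(3 - 7 - 98) = 68*(-102) = -6936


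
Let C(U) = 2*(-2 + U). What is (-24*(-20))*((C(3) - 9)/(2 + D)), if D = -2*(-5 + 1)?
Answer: -336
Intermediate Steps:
C(U) = -4 + 2*U
D = 8 (D = -2*(-4) = 8)
(-24*(-20))*((C(3) - 9)/(2 + D)) = (-24*(-20))*(((-4 + 2*3) - 9)/(2 + 8)) = 480*(((-4 + 6) - 9)/10) = 480*((2 - 9)*(⅒)) = 480*(-7*⅒) = 480*(-7/10) = -336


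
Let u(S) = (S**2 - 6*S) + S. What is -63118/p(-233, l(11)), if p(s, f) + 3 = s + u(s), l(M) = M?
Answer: -31559/27609 ≈ -1.1431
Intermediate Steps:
u(S) = S**2 - 5*S
p(s, f) = -3 + s + s*(-5 + s) (p(s, f) = -3 + (s + s*(-5 + s)) = -3 + s + s*(-5 + s))
-63118/p(-233, l(11)) = -63118/(-3 - 233 - 233*(-5 - 233)) = -63118/(-3 - 233 - 233*(-238)) = -63118/(-3 - 233 + 55454) = -63118/55218 = -63118*1/55218 = -31559/27609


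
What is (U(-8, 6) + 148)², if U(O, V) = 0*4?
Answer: 21904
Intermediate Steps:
U(O, V) = 0
(U(-8, 6) + 148)² = (0 + 148)² = 148² = 21904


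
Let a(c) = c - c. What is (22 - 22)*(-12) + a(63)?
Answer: 0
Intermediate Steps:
a(c) = 0
(22 - 22)*(-12) + a(63) = (22 - 22)*(-12) + 0 = 0*(-12) + 0 = 0 + 0 = 0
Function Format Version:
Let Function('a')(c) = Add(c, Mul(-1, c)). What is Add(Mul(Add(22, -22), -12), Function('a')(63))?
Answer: 0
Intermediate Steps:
Function('a')(c) = 0
Add(Mul(Add(22, -22), -12), Function('a')(63)) = Add(Mul(Add(22, -22), -12), 0) = Add(Mul(0, -12), 0) = Add(0, 0) = 0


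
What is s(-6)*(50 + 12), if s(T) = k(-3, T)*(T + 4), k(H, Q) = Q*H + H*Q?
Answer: -4464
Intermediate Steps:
k(H, Q) = 2*H*Q (k(H, Q) = H*Q + H*Q = 2*H*Q)
s(T) = -6*T*(4 + T) (s(T) = (2*(-3)*T)*(T + 4) = (-6*T)*(4 + T) = -6*T*(4 + T))
s(-6)*(50 + 12) = (-6*(-6)*(4 - 6))*(50 + 12) = -6*(-6)*(-2)*62 = -72*62 = -4464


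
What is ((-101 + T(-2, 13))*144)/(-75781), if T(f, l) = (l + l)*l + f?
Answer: -33840/75781 ≈ -0.44655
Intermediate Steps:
T(f, l) = f + 2*l**2 (T(f, l) = (2*l)*l + f = 2*l**2 + f = f + 2*l**2)
((-101 + T(-2, 13))*144)/(-75781) = ((-101 + (-2 + 2*13**2))*144)/(-75781) = ((-101 + (-2 + 2*169))*144)*(-1/75781) = ((-101 + (-2 + 338))*144)*(-1/75781) = ((-101 + 336)*144)*(-1/75781) = (235*144)*(-1/75781) = 33840*(-1/75781) = -33840/75781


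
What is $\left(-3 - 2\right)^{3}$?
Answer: $-125$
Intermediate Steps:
$\left(-3 - 2\right)^{3} = \left(-5\right)^{3} = -125$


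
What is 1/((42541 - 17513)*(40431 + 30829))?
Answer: 1/1783495280 ≈ 5.6070e-10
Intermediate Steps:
1/((42541 - 17513)*(40431 + 30829)) = 1/(25028*71260) = 1/1783495280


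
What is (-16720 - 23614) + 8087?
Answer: -32247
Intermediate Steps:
(-16720 - 23614) + 8087 = -40334 + 8087 = -32247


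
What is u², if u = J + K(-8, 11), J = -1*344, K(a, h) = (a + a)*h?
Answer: 270400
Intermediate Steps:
K(a, h) = 2*a*h (K(a, h) = (2*a)*h = 2*a*h)
J = -344
u = -520 (u = -344 + 2*(-8)*11 = -344 - 176 = -520)
u² = (-520)² = 270400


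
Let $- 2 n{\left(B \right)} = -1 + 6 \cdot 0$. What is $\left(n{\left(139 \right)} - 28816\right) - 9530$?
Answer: $- \frac{76691}{2} \approx -38346.0$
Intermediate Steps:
$n{\left(B \right)} = \frac{1}{2}$ ($n{\left(B \right)} = - \frac{-1 + 6 \cdot 0}{2} = - \frac{-1 + 0}{2} = \left(- \frac{1}{2}\right) \left(-1\right) = \frac{1}{2}$)
$\left(n{\left(139 \right)} - 28816\right) - 9530 = \left(\frac{1}{2} - 28816\right) - 9530 = - \frac{57631}{2} - 9530 = - \frac{76691}{2}$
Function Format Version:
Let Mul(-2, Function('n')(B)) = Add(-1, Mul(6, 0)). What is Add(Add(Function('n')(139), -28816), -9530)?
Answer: Rational(-76691, 2) ≈ -38346.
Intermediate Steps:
Function('n')(B) = Rational(1, 2) (Function('n')(B) = Mul(Rational(-1, 2), Add(-1, Mul(6, 0))) = Mul(Rational(-1, 2), Add(-1, 0)) = Mul(Rational(-1, 2), -1) = Rational(1, 2))
Add(Add(Function('n')(139), -28816), -9530) = Add(Add(Rational(1, 2), -28816), -9530) = Add(Rational(-57631, 2), -9530) = Rational(-76691, 2)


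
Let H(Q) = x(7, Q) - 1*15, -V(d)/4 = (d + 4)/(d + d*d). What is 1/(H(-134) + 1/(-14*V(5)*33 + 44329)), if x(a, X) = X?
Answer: -224417/33438128 ≈ -0.0067114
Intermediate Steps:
V(d) = -4*(4 + d)/(d + d²) (V(d) = -4*(d + 4)/(d + d*d) = -4*(4 + d)/(d + d²))
H(Q) = -15 + Q (H(Q) = Q - 1*15 = Q - 15 = -15 + Q)
1/(H(-134) + 1/(-14*V(5)*33 + 44329)) = 1/((-15 - 134) + 1/(-56*(-4 - 1*5)/(5*(1 + 5))*33 + 44329)) = 1/(-149 + 1/(-56*(-4 - 5)/(5*6)*33 + 44329)) = 1/(-149 + 1/(-56*(-9)/(5*6)*33 + 44329)) = 1/(-149 + 1/(-14*(-6/5)*33 + 44329)) = 1/(-149 + 1/((84/5)*33 + 44329)) = 1/(-149 + 1/(2772/5 + 44329)) = 1/(-149 + 1/(224417/5)) = 1/(-149 + 5/224417) = 1/(-33438128/224417) = -224417/33438128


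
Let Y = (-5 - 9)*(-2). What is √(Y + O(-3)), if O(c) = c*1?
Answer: 5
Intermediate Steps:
O(c) = c
Y = 28 (Y = -14*(-2) = 28)
√(Y + O(-3)) = √(28 - 3) = √25 = 5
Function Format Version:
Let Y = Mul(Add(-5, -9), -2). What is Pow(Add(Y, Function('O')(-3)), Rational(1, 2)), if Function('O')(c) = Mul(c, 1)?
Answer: 5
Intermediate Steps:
Function('O')(c) = c
Y = 28 (Y = Mul(-14, -2) = 28)
Pow(Add(Y, Function('O')(-3)), Rational(1, 2)) = Pow(Add(28, -3), Rational(1, 2)) = Pow(25, Rational(1, 2)) = 5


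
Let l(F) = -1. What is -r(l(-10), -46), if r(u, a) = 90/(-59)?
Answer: 90/59 ≈ 1.5254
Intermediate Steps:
r(u, a) = -90/59 (r(u, a) = 90*(-1/59) = -90/59)
-r(l(-10), -46) = -1*(-90/59) = 90/59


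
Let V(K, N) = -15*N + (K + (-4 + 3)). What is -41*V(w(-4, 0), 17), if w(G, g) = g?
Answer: 10496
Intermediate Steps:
V(K, N) = -1 + K - 15*N (V(K, N) = -15*N + (K - 1) = -15*N + (-1 + K) = -1 + K - 15*N)
-41*V(w(-4, 0), 17) = -41*(-1 + 0 - 15*17) = -41*(-1 + 0 - 255) = -41*(-256) = 10496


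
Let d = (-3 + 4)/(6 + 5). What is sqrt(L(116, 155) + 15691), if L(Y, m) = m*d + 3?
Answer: sqrt(1900679)/11 ≈ 125.33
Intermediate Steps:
d = 1/11 ≈ 0.090909
L(Y, m) = 3 + m/11 (L(Y, m) = m*(1/11) + 3 = m/11 + 3 = 3 + m/11)
sqrt(L(116, 155) + 15691) = sqrt((3 + (1/11)*155) + 15691) = sqrt((3 + 155/11) + 15691) = sqrt(188/11 + 15691) = sqrt(172789/11) = sqrt(1900679)/11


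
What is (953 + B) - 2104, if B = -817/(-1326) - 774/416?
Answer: -12223009/10608 ≈ -1152.2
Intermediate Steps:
B = -13201/10608 (B = -817*(-1/1326) - 774*1/416 = 817/1326 - 387/208 = -13201/10608 ≈ -1.2444)
(953 + B) - 2104 = (953 - 13201/10608) - 2104 = 10096223/10608 - 2104 = -12223009/10608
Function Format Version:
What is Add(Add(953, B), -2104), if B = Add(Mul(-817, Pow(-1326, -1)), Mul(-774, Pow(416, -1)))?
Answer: Rational(-12223009, 10608) ≈ -1152.2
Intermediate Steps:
B = Rational(-13201, 10608) (B = Add(Mul(-817, Rational(-1, 1326)), Mul(-774, Rational(1, 416))) = Add(Rational(817, 1326), Rational(-387, 208)) = Rational(-13201, 10608) ≈ -1.2444)
Add(Add(953, B), -2104) = Add(Add(953, Rational(-13201, 10608)), -2104) = Add(Rational(10096223, 10608), -2104) = Rational(-12223009, 10608)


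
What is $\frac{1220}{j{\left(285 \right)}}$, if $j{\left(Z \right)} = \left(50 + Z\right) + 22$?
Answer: $\frac{1220}{357} \approx 3.4174$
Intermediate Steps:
$j{\left(Z \right)} = 72 + Z$
$\frac{1220}{j{\left(285 \right)}} = \frac{1220}{72 + 285} = \frac{1220}{357}$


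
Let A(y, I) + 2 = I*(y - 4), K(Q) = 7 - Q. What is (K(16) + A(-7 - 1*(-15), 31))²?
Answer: 12769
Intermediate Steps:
A(y, I) = -2 + I*(-4 + y) (A(y, I) = -2 + I*(y - 4) = -2 + I*(-4 + y))
(K(16) + A(-7 - 1*(-15), 31))² = ((7 - 1*16) + (-2 - 4*31 + 31*(-7 - 1*(-15))))² = ((7 - 16) + (-2 - 124 + 31*(-7 + 15)))² = (-9 + (-2 - 124 + 31*8))² = (-9 + (-2 - 124 + 248))² = (-9 + 122)² = 113² = 12769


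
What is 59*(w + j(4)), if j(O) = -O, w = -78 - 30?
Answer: -6608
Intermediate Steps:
w = -108
59*(w + j(4)) = 59*(-108 - 1*4) = 59*(-108 - 4) = 59*(-112) = -6608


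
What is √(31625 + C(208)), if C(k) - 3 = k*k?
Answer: 158*√3 ≈ 273.66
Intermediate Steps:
C(k) = 3 + k² (C(k) = 3 + k*k = 3 + k²)
√(31625 + C(208)) = √(31625 + (3 + 208²)) = √(31625 + (3 + 43264)) = √(31625 + 43267) = √74892 = 158*√3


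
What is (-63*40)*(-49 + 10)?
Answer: 98280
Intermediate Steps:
(-63*40)*(-49 + 10) = -2520*(-39) = 98280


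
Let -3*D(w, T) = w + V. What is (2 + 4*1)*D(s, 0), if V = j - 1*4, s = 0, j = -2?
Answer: 12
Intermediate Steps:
V = -6 (V = -2 - 1*4 = -2 - 4 = -6)
D(w, T) = 2 - w/3 (D(w, T) = -(w - 6)/3 = -(-6 + w)/3 = 2 - w/3)
(2 + 4*1)*D(s, 0) = (2 + 4*1)*(2 - ⅓*0) = (2 + 4)*(2 + 0) = 6*2 = 12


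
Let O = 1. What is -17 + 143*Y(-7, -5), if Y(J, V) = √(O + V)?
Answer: -17 + 286*I ≈ -17.0 + 286.0*I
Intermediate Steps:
Y(J, V) = √(1 + V)
-17 + 143*Y(-7, -5) = -17 + 143*√(1 - 5) = -17 + 143*√(-4) = -17 + 143*(2*I) = -17 + 286*I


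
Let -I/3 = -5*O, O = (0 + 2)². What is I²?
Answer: 3600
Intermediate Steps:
O = 4 (O = 2² = 4)
I = 60 (I = -(-15)*4 = -3*(-20) = 60)
I² = 60² = 3600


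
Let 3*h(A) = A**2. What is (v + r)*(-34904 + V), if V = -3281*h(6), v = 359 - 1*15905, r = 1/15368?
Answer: 4436337003463/3842 ≈ 1.1547e+9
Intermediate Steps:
h(A) = A**2/3
r = 1/15368 ≈ 6.5070e-5
v = -15546 (v = 359 - 15905 = -15546)
V = -39372 (V = -3281*6**2/3 = -3281*36/3 = -3281*12 = -39372)
(v + r)*(-34904 + V) = (-15546 + 1/15368)*(-34904 - 39372) = -238910927/15368*(-74276) = 4436337003463/3842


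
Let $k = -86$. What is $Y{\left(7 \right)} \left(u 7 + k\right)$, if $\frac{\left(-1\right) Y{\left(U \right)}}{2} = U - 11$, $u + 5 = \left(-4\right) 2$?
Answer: $-1416$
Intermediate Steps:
$u = -13$ ($u = -5 - 8 = -13$)
$Y{\left(U \right)} = 22 - 2 U$ ($Y{\left(U \right)} = - 2 \left(U - 11\right) = - 2 \left(-11 + U\right) = 22 - 2 U$)
$Y{\left(7 \right)} \left(u 7 + k\right) = \left(22 - 14\right) \left(\left(-13\right) 7 - 86\right) = \left(22 - 14\right) \left(-91 - 86\right) = 8 \left(-177\right) = -1416$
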